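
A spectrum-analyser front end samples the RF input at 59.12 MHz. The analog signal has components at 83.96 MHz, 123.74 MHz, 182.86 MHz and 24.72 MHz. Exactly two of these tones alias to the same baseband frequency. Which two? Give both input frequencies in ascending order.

123.74 MHz, 182.86 MHz

fs/2 = 29.56 MHz.
83.96 MHz mod fs = 24.84 MHz.
24.84 MHz ≤ fs/2 = 29.56 MHz, appears at 24.84 MHz.
123.74 MHz mod fs = 5.5 MHz.
5.5 MHz ≤ fs/2 = 29.56 MHz, appears at 5.5 MHz.
182.86 MHz mod fs = 5.5 MHz.
5.5 MHz ≤ fs/2 = 29.56 MHz, appears at 5.5 MHz.
24.72 MHz ≤ fs/2 = 29.56 MHz, passes unchanged.
123.74 MHz and 182.86 MHz both map to 5.5 MHz.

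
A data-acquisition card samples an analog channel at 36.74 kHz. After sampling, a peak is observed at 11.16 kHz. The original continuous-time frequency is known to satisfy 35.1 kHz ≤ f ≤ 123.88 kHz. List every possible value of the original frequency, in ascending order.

47.9 kHz, 62.32 kHz, 84.64 kHz, 99.06 kHz, 121.38 kHz

Frequencies that alias to 11.16 kHz are k·fs ± 11.16 kHz for integer k ≥ 0.
k=0: 11.16 kHz.
k=1: 25.58 kHz, 47.9 kHz.
k=2: 62.32 kHz, 84.64 kHz.
k=3: 99.06 kHz, 121.38 kHz.
k=4: 135.8 kHz, 158.12 kHz.
Within [35.1 kHz, 123.88 kHz]: 47.9 kHz, 62.32 kHz, 84.64 kHz, 99.06 kHz, 121.38 kHz.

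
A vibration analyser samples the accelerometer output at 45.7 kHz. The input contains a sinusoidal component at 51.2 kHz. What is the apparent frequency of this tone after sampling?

5.5 kHz

51.2 kHz mod fs = 5.5 kHz.
5.5 kHz ≤ fs/2 = 22.85 kHz, appears at 5.5 kHz.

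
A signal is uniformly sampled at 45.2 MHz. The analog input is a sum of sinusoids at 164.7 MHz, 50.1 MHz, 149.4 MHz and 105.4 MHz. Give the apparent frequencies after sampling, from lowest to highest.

fs/2 = 22.6 MHz.
164.7 MHz mod fs = 29.1 MHz.
29.1 MHz > fs/2 = 22.6 MHz, folds to fs − 29.1 MHz = 16.1 MHz.
50.1 MHz mod fs = 4.9 MHz.
4.9 MHz ≤ fs/2 = 22.6 MHz, appears at 4.9 MHz.
149.4 MHz mod fs = 13.8 MHz.
13.8 MHz ≤ fs/2 = 22.6 MHz, appears at 13.8 MHz.
105.4 MHz mod fs = 15 MHz.
15 MHz ≤ fs/2 = 22.6 MHz, appears at 15 MHz.
Distinct values: {4.9 MHz, 13.8 MHz, 15 MHz, 16.1 MHz}.

4.9 MHz, 13.8 MHz, 15 MHz, 16.1 MHz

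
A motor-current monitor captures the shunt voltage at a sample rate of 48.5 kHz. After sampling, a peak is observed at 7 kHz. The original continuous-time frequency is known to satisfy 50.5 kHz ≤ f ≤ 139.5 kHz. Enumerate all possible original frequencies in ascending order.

55.5 kHz, 90 kHz, 104 kHz, 138.5 kHz

Frequencies that alias to 7 kHz are k·fs ± 7 kHz for integer k ≥ 0.
k=0: 7 kHz.
k=1: 41.5 kHz, 55.5 kHz.
k=2: 90 kHz, 104 kHz.
k=3: 138.5 kHz, 152.5 kHz.
k=4: 187 kHz, 201 kHz.
Within [50.5 kHz, 139.5 kHz]: 55.5 kHz, 90 kHz, 104 kHz, 138.5 kHz.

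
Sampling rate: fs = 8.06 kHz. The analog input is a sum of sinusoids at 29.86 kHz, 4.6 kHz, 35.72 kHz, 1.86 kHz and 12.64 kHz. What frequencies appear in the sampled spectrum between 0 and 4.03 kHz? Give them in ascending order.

fs/2 = 4.03 kHz.
29.86 kHz mod fs = 5.68 kHz.
5.68 kHz > fs/2 = 4.03 kHz, folds to fs − 5.68 kHz = 2.38 kHz.
4.6 kHz > fs/2 = 4.03 kHz, folds to fs − 4.6 kHz = 3.46 kHz.
35.72 kHz mod fs = 3.48 kHz.
3.48 kHz ≤ fs/2 = 4.03 kHz, appears at 3.48 kHz.
1.86 kHz ≤ fs/2 = 4.03 kHz, passes unchanged.
12.64 kHz mod fs = 4.58 kHz.
4.58 kHz > fs/2 = 4.03 kHz, folds to fs − 4.58 kHz = 3.48 kHz.
Distinct values: {1.86 kHz, 2.38 kHz, 3.46 kHz, 3.48 kHz}.

1.86 kHz, 2.38 kHz, 3.46 kHz, 3.48 kHz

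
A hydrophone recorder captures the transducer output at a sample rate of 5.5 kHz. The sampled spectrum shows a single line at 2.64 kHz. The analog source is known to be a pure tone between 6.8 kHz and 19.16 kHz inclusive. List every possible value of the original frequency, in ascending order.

Frequencies that alias to 2.64 kHz are k·fs ± 2.64 kHz for integer k ≥ 0.
k=0: 2.64 kHz.
k=1: 2.86 kHz, 8.14 kHz.
k=2: 8.36 kHz, 13.64 kHz.
k=3: 13.86 kHz, 19.14 kHz.
k=4: 19.36 kHz, 24.64 kHz.
Within [6.8 kHz, 19.16 kHz]: 8.14 kHz, 8.36 kHz, 13.64 kHz, 13.86 kHz, 19.14 kHz.

8.14 kHz, 8.36 kHz, 13.64 kHz, 13.86 kHz, 19.14 kHz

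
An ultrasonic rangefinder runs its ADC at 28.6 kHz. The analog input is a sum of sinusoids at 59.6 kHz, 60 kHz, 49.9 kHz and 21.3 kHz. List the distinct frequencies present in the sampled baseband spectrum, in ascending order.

fs/2 = 14.3 kHz.
59.6 kHz mod fs = 2.4 kHz.
2.4 kHz ≤ fs/2 = 14.3 kHz, appears at 2.4 kHz.
60 kHz mod fs = 2.8 kHz.
2.8 kHz ≤ fs/2 = 14.3 kHz, appears at 2.8 kHz.
49.9 kHz mod fs = 21.3 kHz.
21.3 kHz > fs/2 = 14.3 kHz, folds to fs − 21.3 kHz = 7.3 kHz.
21.3 kHz > fs/2 = 14.3 kHz, folds to fs − 21.3 kHz = 7.3 kHz.
Distinct values: {2.4 kHz, 2.8 kHz, 7.3 kHz}.

2.4 kHz, 2.8 kHz, 7.3 kHz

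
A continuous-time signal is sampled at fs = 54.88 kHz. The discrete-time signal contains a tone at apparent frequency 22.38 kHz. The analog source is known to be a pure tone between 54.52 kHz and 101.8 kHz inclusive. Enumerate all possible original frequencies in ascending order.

Frequencies that alias to 22.38 kHz are k·fs ± 22.38 kHz for integer k ≥ 0.
k=0: 22.38 kHz.
k=1: 32.5 kHz, 77.26 kHz.
k=2: 87.38 kHz, 132.14 kHz.
k=3: 142.26 kHz, 187.02 kHz.
Within [54.52 kHz, 101.8 kHz]: 77.26 kHz, 87.38 kHz.

77.26 kHz, 87.38 kHz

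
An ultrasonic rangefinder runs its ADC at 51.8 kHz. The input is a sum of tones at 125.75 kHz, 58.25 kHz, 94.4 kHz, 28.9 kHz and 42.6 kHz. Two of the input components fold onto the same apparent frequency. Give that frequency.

fs/2 = 25.9 kHz.
125.75 kHz mod fs = 22.15 kHz.
22.15 kHz ≤ fs/2 = 25.9 kHz, appears at 22.15 kHz.
58.25 kHz mod fs = 6.45 kHz.
6.45 kHz ≤ fs/2 = 25.9 kHz, appears at 6.45 kHz.
94.4 kHz mod fs = 42.6 kHz.
42.6 kHz > fs/2 = 25.9 kHz, folds to fs − 42.6 kHz = 9.2 kHz.
28.9 kHz > fs/2 = 25.9 kHz, folds to fs − 28.9 kHz = 22.9 kHz.
42.6 kHz > fs/2 = 25.9 kHz, folds to fs − 42.6 kHz = 9.2 kHz.
42.6 kHz and 94.4 kHz both map to 9.2 kHz.

9.2 kHz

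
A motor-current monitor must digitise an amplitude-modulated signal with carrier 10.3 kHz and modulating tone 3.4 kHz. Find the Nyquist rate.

27.4 kHz

AM sidebands sit at fc ± fm = 6.9 kHz and 13.7 kHz.
Highest-frequency component: 13.7 kHz.
Nyquist rate = 2 × 13.7 kHz = 27.4 kHz.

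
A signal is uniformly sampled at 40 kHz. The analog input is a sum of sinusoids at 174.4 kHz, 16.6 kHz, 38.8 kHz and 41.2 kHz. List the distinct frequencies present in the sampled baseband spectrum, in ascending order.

fs/2 = 20 kHz.
174.4 kHz mod fs = 14.4 kHz.
14.4 kHz ≤ fs/2 = 20 kHz, appears at 14.4 kHz.
16.6 kHz ≤ fs/2 = 20 kHz, passes unchanged.
38.8 kHz > fs/2 = 20 kHz, folds to fs − 38.8 kHz = 1.2 kHz.
41.2 kHz mod fs = 1.2 kHz.
1.2 kHz ≤ fs/2 = 20 kHz, appears at 1.2 kHz.
Distinct values: {1.2 kHz, 14.4 kHz, 16.6 kHz}.

1.2 kHz, 14.4 kHz, 16.6 kHz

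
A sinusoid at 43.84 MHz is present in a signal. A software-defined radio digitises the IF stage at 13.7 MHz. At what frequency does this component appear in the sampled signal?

2.74 MHz

43.84 MHz mod fs = 2.74 MHz.
2.74 MHz ≤ fs/2 = 6.85 MHz, appears at 2.74 MHz.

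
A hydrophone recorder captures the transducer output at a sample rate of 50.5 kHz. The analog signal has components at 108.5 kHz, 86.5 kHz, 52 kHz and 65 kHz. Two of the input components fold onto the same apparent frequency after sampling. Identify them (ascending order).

fs/2 = 25.25 kHz.
108.5 kHz mod fs = 7.5 kHz.
7.5 kHz ≤ fs/2 = 25.25 kHz, appears at 7.5 kHz.
86.5 kHz mod fs = 36 kHz.
36 kHz > fs/2 = 25.25 kHz, folds to fs − 36 kHz = 14.5 kHz.
52 kHz mod fs = 1.5 kHz.
1.5 kHz ≤ fs/2 = 25.25 kHz, appears at 1.5 kHz.
65 kHz mod fs = 14.5 kHz.
14.5 kHz ≤ fs/2 = 25.25 kHz, appears at 14.5 kHz.
65 kHz and 86.5 kHz both map to 14.5 kHz.

65 kHz, 86.5 kHz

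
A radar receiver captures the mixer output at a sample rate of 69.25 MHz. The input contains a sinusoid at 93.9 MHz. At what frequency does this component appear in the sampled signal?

24.65 MHz

93.9 MHz mod fs = 24.65 MHz.
24.65 MHz ≤ fs/2 = 34.625 MHz, appears at 24.65 MHz.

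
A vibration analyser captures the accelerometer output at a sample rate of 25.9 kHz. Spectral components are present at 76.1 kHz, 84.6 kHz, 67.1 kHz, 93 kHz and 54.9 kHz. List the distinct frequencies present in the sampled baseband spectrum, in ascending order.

1.6 kHz, 3.1 kHz, 6.9 kHz, 10.6 kHz

fs/2 = 12.95 kHz.
76.1 kHz mod fs = 24.3 kHz.
24.3 kHz > fs/2 = 12.95 kHz, folds to fs − 24.3 kHz = 1.6 kHz.
84.6 kHz mod fs = 6.9 kHz.
6.9 kHz ≤ fs/2 = 12.95 kHz, appears at 6.9 kHz.
67.1 kHz mod fs = 15.3 kHz.
15.3 kHz > fs/2 = 12.95 kHz, folds to fs − 15.3 kHz = 10.6 kHz.
93 kHz mod fs = 15.3 kHz.
15.3 kHz > fs/2 = 12.95 kHz, folds to fs − 15.3 kHz = 10.6 kHz.
54.9 kHz mod fs = 3.1 kHz.
3.1 kHz ≤ fs/2 = 12.95 kHz, appears at 3.1 kHz.
Distinct values: {1.6 kHz, 3.1 kHz, 6.9 kHz, 10.6 kHz}.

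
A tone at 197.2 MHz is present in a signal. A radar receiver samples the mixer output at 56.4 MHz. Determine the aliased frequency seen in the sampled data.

28 MHz

197.2 MHz mod fs = 28 MHz.
28 MHz ≤ fs/2 = 28.2 MHz, appears at 28 MHz.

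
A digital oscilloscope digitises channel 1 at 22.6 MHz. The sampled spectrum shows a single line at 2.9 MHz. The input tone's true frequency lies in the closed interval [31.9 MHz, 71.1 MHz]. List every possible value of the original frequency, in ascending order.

42.3 MHz, 48.1 MHz, 64.9 MHz, 70.7 MHz

Frequencies that alias to 2.9 MHz are k·fs ± 2.9 MHz for integer k ≥ 0.
k=0: 2.9 MHz.
k=1: 19.7 MHz, 25.5 MHz.
k=2: 42.3 MHz, 48.1 MHz.
k=3: 64.9 MHz, 70.7 MHz.
k=4: 87.5 MHz, 93.3 MHz.
Within [31.9 MHz, 71.1 MHz]: 42.3 MHz, 48.1 MHz, 64.9 MHz, 70.7 MHz.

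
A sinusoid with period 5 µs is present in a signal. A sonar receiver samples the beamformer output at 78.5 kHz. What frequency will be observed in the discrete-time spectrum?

T = 5 µs → f = 1/T = 200 kHz.
200 kHz mod fs = 43 kHz.
43 kHz > fs/2 = 39.25 kHz, folds to fs − 43 kHz = 35.5 kHz.

35.5 kHz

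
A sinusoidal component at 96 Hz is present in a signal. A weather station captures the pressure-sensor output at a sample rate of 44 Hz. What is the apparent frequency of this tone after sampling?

96 Hz mod fs = 8 Hz.
8 Hz ≤ fs/2 = 22 Hz, appears at 8 Hz.

8 Hz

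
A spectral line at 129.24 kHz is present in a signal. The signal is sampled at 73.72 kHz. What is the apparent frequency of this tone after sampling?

129.24 kHz mod fs = 55.52 kHz.
55.52 kHz > fs/2 = 36.86 kHz, folds to fs − 55.52 kHz = 18.2 kHz.

18.2 kHz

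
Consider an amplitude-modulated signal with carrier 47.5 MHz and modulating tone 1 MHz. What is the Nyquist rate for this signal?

97 MHz

AM sidebands sit at fc ± fm = 46.5 MHz and 48.5 MHz.
Highest-frequency component: 48.5 MHz.
Nyquist rate = 2 × 48.5 MHz = 97 MHz.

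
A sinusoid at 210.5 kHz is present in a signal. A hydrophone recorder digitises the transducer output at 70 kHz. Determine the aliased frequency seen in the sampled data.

210.5 kHz mod fs = 0.5 kHz.
0.5 kHz ≤ fs/2 = 35 kHz, appears at 0.5 kHz.

0.5 kHz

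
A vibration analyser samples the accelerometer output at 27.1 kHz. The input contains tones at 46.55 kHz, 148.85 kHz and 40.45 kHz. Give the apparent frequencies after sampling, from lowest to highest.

7.65 kHz, 13.35 kHz

fs/2 = 13.55 kHz.
46.55 kHz mod fs = 19.45 kHz.
19.45 kHz > fs/2 = 13.55 kHz, folds to fs − 19.45 kHz = 7.65 kHz.
148.85 kHz mod fs = 13.35 kHz.
13.35 kHz ≤ fs/2 = 13.55 kHz, appears at 13.35 kHz.
40.45 kHz mod fs = 13.35 kHz.
13.35 kHz ≤ fs/2 = 13.55 kHz, appears at 13.35 kHz.
Distinct values: {7.65 kHz, 13.35 kHz}.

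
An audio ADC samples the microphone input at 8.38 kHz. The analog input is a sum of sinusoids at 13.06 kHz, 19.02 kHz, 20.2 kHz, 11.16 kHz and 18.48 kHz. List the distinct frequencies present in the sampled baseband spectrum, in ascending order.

1.72 kHz, 2.26 kHz, 2.78 kHz, 3.44 kHz, 3.7 kHz

fs/2 = 4.19 kHz.
13.06 kHz mod fs = 4.68 kHz.
4.68 kHz > fs/2 = 4.19 kHz, folds to fs − 4.68 kHz = 3.7 kHz.
19.02 kHz mod fs = 2.26 kHz.
2.26 kHz ≤ fs/2 = 4.19 kHz, appears at 2.26 kHz.
20.2 kHz mod fs = 3.44 kHz.
3.44 kHz ≤ fs/2 = 4.19 kHz, appears at 3.44 kHz.
11.16 kHz mod fs = 2.78 kHz.
2.78 kHz ≤ fs/2 = 4.19 kHz, appears at 2.78 kHz.
18.48 kHz mod fs = 1.72 kHz.
1.72 kHz ≤ fs/2 = 4.19 kHz, appears at 1.72 kHz.
Distinct values: {1.72 kHz, 2.26 kHz, 2.78 kHz, 3.44 kHz, 3.7 kHz}.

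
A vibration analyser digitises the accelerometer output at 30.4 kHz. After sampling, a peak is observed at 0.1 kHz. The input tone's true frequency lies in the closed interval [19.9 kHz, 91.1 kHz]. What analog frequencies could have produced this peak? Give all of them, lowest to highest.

Frequencies that alias to 0.1 kHz are k·fs ± 0.1 kHz for integer k ≥ 0.
k=0: 0.1 kHz.
k=1: 30.3 kHz, 30.5 kHz.
k=2: 60.7 kHz, 60.9 kHz.
k=3: 91.1 kHz, 91.3 kHz.
k=4: 121.5 kHz, 121.7 kHz.
Within [19.9 kHz, 91.1 kHz]: 30.3 kHz, 30.5 kHz, 60.7 kHz, 60.9 kHz, 91.1 kHz.

30.3 kHz, 30.5 kHz, 60.7 kHz, 60.9 kHz, 91.1 kHz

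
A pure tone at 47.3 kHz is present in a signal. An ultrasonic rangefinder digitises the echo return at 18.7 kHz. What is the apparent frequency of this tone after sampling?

8.8 kHz

47.3 kHz mod fs = 9.9 kHz.
9.9 kHz > fs/2 = 9.35 kHz, folds to fs − 9.9 kHz = 8.8 kHz.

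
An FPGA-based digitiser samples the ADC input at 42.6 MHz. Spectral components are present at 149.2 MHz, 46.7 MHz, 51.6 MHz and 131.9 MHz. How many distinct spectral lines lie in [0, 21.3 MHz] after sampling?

fs/2 = 21.3 MHz.
149.2 MHz mod fs = 21.4 MHz.
21.4 MHz > fs/2 = 21.3 MHz, folds to fs − 21.4 MHz = 21.2 MHz.
46.7 MHz mod fs = 4.1 MHz.
4.1 MHz ≤ fs/2 = 21.3 MHz, appears at 4.1 MHz.
51.6 MHz mod fs = 9 MHz.
9 MHz ≤ fs/2 = 21.3 MHz, appears at 9 MHz.
131.9 MHz mod fs = 4.1 MHz.
4.1 MHz ≤ fs/2 = 21.3 MHz, appears at 4.1 MHz.
Distinct values: {4.1 MHz, 9 MHz, 21.2 MHz} → 3.

3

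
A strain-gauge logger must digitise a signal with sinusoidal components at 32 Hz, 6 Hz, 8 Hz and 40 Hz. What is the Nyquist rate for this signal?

Highest-frequency component: 40 Hz.
Nyquist rate = 2 × 40 Hz = 80 Hz.

80 Hz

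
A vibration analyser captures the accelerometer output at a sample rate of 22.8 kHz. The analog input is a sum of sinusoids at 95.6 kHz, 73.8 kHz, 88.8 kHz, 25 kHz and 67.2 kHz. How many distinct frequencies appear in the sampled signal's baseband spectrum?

5

fs/2 = 11.4 kHz.
95.6 kHz mod fs = 4.4 kHz.
4.4 kHz ≤ fs/2 = 11.4 kHz, appears at 4.4 kHz.
73.8 kHz mod fs = 5.4 kHz.
5.4 kHz ≤ fs/2 = 11.4 kHz, appears at 5.4 kHz.
88.8 kHz mod fs = 20.4 kHz.
20.4 kHz > fs/2 = 11.4 kHz, folds to fs − 20.4 kHz = 2.4 kHz.
25 kHz mod fs = 2.2 kHz.
2.2 kHz ≤ fs/2 = 11.4 kHz, appears at 2.2 kHz.
67.2 kHz mod fs = 21.6 kHz.
21.6 kHz > fs/2 = 11.4 kHz, folds to fs − 21.6 kHz = 1.2 kHz.
Distinct values: {1.2 kHz, 2.2 kHz, 2.4 kHz, 4.4 kHz, 5.4 kHz} → 5.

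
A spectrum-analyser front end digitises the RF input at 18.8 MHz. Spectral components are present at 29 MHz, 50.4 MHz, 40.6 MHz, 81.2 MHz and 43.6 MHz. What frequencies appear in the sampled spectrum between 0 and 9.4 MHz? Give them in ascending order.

fs/2 = 9.4 MHz.
29 MHz mod fs = 10.2 MHz.
10.2 MHz > fs/2 = 9.4 MHz, folds to fs − 10.2 MHz = 8.6 MHz.
50.4 MHz mod fs = 12.8 MHz.
12.8 MHz > fs/2 = 9.4 MHz, folds to fs − 12.8 MHz = 6 MHz.
40.6 MHz mod fs = 3 MHz.
3 MHz ≤ fs/2 = 9.4 MHz, appears at 3 MHz.
81.2 MHz mod fs = 6 MHz.
6 MHz ≤ fs/2 = 9.4 MHz, appears at 6 MHz.
43.6 MHz mod fs = 6 MHz.
6 MHz ≤ fs/2 = 9.4 MHz, appears at 6 MHz.
Distinct values: {3 MHz, 6 MHz, 8.6 MHz}.

3 MHz, 6 MHz, 8.6 MHz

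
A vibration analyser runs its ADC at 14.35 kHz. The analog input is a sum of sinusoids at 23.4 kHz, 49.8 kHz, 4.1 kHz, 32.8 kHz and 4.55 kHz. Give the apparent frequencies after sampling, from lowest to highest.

4.1 kHz, 4.55 kHz, 5.3 kHz, 6.75 kHz

fs/2 = 7.175 kHz.
23.4 kHz mod fs = 9.05 kHz.
9.05 kHz > fs/2 = 7.175 kHz, folds to fs − 9.05 kHz = 5.3 kHz.
49.8 kHz mod fs = 6.75 kHz.
6.75 kHz ≤ fs/2 = 7.175 kHz, appears at 6.75 kHz.
4.1 kHz ≤ fs/2 = 7.175 kHz, passes unchanged.
32.8 kHz mod fs = 4.1 kHz.
4.1 kHz ≤ fs/2 = 7.175 kHz, appears at 4.1 kHz.
4.55 kHz ≤ fs/2 = 7.175 kHz, passes unchanged.
Distinct values: {4.1 kHz, 4.55 kHz, 5.3 kHz, 6.75 kHz}.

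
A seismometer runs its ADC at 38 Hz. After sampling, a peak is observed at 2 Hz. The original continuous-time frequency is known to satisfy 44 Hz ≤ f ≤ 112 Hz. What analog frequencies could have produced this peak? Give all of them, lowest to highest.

Frequencies that alias to 2 Hz are k·fs ± 2 Hz for integer k ≥ 0.
k=0: 2 Hz.
k=1: 36 Hz, 40 Hz.
k=2: 74 Hz, 78 Hz.
k=3: 112 Hz, 116 Hz.
k=4: 150 Hz, 154 Hz.
Within [44 Hz, 112 Hz]: 74 Hz, 78 Hz, 112 Hz.

74 Hz, 78 Hz, 112 Hz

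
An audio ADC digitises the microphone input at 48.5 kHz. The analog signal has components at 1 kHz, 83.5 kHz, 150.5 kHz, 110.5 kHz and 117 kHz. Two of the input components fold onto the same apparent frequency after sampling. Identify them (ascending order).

83.5 kHz, 110.5 kHz

fs/2 = 24.25 kHz.
1 kHz ≤ fs/2 = 24.25 kHz, passes unchanged.
83.5 kHz mod fs = 35 kHz.
35 kHz > fs/2 = 24.25 kHz, folds to fs − 35 kHz = 13.5 kHz.
150.5 kHz mod fs = 5 kHz.
5 kHz ≤ fs/2 = 24.25 kHz, appears at 5 kHz.
110.5 kHz mod fs = 13.5 kHz.
13.5 kHz ≤ fs/2 = 24.25 kHz, appears at 13.5 kHz.
117 kHz mod fs = 20 kHz.
20 kHz ≤ fs/2 = 24.25 kHz, appears at 20 kHz.
83.5 kHz and 110.5 kHz both map to 13.5 kHz.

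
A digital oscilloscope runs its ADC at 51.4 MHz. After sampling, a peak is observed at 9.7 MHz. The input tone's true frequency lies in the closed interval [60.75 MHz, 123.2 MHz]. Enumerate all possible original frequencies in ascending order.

Frequencies that alias to 9.7 MHz are k·fs ± 9.7 MHz for integer k ≥ 0.
k=0: 9.7 MHz.
k=1: 41.7 MHz, 61.1 MHz.
k=2: 93.1 MHz, 112.5 MHz.
k=3: 144.5 MHz, 163.9 MHz.
Within [60.75 MHz, 123.2 MHz]: 61.1 MHz, 93.1 MHz, 112.5 MHz.

61.1 MHz, 93.1 MHz, 112.5 MHz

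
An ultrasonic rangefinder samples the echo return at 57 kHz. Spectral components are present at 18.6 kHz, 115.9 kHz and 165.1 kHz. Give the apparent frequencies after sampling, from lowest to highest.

1.9 kHz, 5.9 kHz, 18.6 kHz

fs/2 = 28.5 kHz.
18.6 kHz ≤ fs/2 = 28.5 kHz, passes unchanged.
115.9 kHz mod fs = 1.9 kHz.
1.9 kHz ≤ fs/2 = 28.5 kHz, appears at 1.9 kHz.
165.1 kHz mod fs = 51.1 kHz.
51.1 kHz > fs/2 = 28.5 kHz, folds to fs − 51.1 kHz = 5.9 kHz.
Distinct values: {1.9 kHz, 5.9 kHz, 18.6 kHz}.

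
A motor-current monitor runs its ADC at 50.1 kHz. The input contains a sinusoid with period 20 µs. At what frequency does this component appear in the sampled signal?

T = 20 µs → f = 1/T = 50 kHz.
50 kHz > fs/2 = 25.05 kHz, folds to fs − 50 kHz = 0.1 kHz.

0.1 kHz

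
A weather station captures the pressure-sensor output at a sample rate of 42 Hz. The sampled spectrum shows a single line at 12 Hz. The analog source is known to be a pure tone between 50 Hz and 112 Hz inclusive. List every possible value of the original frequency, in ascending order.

Frequencies that alias to 12 Hz are k·fs ± 12 Hz for integer k ≥ 0.
k=0: 12 Hz.
k=1: 30 Hz, 54 Hz.
k=2: 72 Hz, 96 Hz.
k=3: 114 Hz, 138 Hz.
Within [50 Hz, 112 Hz]: 54 Hz, 72 Hz, 96 Hz.

54 Hz, 72 Hz, 96 Hz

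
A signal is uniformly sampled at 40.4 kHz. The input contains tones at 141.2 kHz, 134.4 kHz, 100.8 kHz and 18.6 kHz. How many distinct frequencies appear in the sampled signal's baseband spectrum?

3

fs/2 = 20.2 kHz.
141.2 kHz mod fs = 20 kHz.
20 kHz ≤ fs/2 = 20.2 kHz, appears at 20 kHz.
134.4 kHz mod fs = 13.2 kHz.
13.2 kHz ≤ fs/2 = 20.2 kHz, appears at 13.2 kHz.
100.8 kHz mod fs = 20 kHz.
20 kHz ≤ fs/2 = 20.2 kHz, appears at 20 kHz.
18.6 kHz ≤ fs/2 = 20.2 kHz, passes unchanged.
Distinct values: {13.2 kHz, 18.6 kHz, 20 kHz} → 3.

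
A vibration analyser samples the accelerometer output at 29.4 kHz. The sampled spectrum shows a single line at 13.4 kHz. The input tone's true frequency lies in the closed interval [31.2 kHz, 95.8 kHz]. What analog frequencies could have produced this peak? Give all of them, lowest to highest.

Frequencies that alias to 13.4 kHz are k·fs ± 13.4 kHz for integer k ≥ 0.
k=0: 13.4 kHz.
k=1: 16 kHz, 42.8 kHz.
k=2: 45.4 kHz, 72.2 kHz.
k=3: 74.8 kHz, 101.6 kHz.
k=4: 104.2 kHz, 131 kHz.
Within [31.2 kHz, 95.8 kHz]: 42.8 kHz, 45.4 kHz, 72.2 kHz, 74.8 kHz.

42.8 kHz, 45.4 kHz, 72.2 kHz, 74.8 kHz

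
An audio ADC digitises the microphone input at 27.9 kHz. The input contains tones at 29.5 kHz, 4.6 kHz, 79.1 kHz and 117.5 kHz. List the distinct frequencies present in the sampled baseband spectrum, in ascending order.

fs/2 = 13.95 kHz.
29.5 kHz mod fs = 1.6 kHz.
1.6 kHz ≤ fs/2 = 13.95 kHz, appears at 1.6 kHz.
4.6 kHz ≤ fs/2 = 13.95 kHz, passes unchanged.
79.1 kHz mod fs = 23.3 kHz.
23.3 kHz > fs/2 = 13.95 kHz, folds to fs − 23.3 kHz = 4.6 kHz.
117.5 kHz mod fs = 5.9 kHz.
5.9 kHz ≤ fs/2 = 13.95 kHz, appears at 5.9 kHz.
Distinct values: {1.6 kHz, 4.6 kHz, 5.9 kHz}.

1.6 kHz, 4.6 kHz, 5.9 kHz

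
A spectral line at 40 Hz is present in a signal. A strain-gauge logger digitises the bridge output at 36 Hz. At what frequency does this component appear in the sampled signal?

40 Hz mod fs = 4 Hz.
4 Hz ≤ fs/2 = 18 Hz, appears at 4 Hz.

4 Hz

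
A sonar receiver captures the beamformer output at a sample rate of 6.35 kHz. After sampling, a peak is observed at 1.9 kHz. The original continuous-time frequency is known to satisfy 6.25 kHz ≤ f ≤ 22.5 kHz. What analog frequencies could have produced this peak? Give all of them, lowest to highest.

Frequencies that alias to 1.9 kHz are k·fs ± 1.9 kHz for integer k ≥ 0.
k=0: 1.9 kHz.
k=1: 4.45 kHz, 8.25 kHz.
k=2: 10.8 kHz, 14.6 kHz.
k=3: 17.15 kHz, 20.95 kHz.
k=4: 23.5 kHz, 27.3 kHz.
Within [6.25 kHz, 22.5 kHz]: 8.25 kHz, 10.8 kHz, 14.6 kHz, 17.15 kHz, 20.95 kHz.

8.25 kHz, 10.8 kHz, 14.6 kHz, 17.15 kHz, 20.95 kHz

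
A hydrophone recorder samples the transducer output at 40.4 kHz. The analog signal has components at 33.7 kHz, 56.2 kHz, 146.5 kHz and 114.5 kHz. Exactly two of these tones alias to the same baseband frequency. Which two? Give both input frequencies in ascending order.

fs/2 = 20.2 kHz.
33.7 kHz > fs/2 = 20.2 kHz, folds to fs − 33.7 kHz = 6.7 kHz.
56.2 kHz mod fs = 15.8 kHz.
15.8 kHz ≤ fs/2 = 20.2 kHz, appears at 15.8 kHz.
146.5 kHz mod fs = 25.3 kHz.
25.3 kHz > fs/2 = 20.2 kHz, folds to fs − 25.3 kHz = 15.1 kHz.
114.5 kHz mod fs = 33.7 kHz.
33.7 kHz > fs/2 = 20.2 kHz, folds to fs − 33.7 kHz = 6.7 kHz.
33.7 kHz and 114.5 kHz both map to 6.7 kHz.

33.7 kHz, 114.5 kHz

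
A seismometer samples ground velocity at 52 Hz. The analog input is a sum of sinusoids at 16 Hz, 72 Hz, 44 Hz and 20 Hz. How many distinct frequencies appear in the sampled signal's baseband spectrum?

3

fs/2 = 26 Hz.
16 Hz ≤ fs/2 = 26 Hz, passes unchanged.
72 Hz mod fs = 20 Hz.
20 Hz ≤ fs/2 = 26 Hz, appears at 20 Hz.
44 Hz > fs/2 = 26 Hz, folds to fs − 44 Hz = 8 Hz.
20 Hz ≤ fs/2 = 26 Hz, passes unchanged.
Distinct values: {8 Hz, 16 Hz, 20 Hz} → 3.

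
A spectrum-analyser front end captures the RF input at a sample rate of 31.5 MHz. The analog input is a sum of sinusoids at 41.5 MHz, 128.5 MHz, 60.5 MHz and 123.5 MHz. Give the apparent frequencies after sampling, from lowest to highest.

fs/2 = 15.75 MHz.
41.5 MHz mod fs = 10 MHz.
10 MHz ≤ fs/2 = 15.75 MHz, appears at 10 MHz.
128.5 MHz mod fs = 2.5 MHz.
2.5 MHz ≤ fs/2 = 15.75 MHz, appears at 2.5 MHz.
60.5 MHz mod fs = 29 MHz.
29 MHz > fs/2 = 15.75 MHz, folds to fs − 29 MHz = 2.5 MHz.
123.5 MHz mod fs = 29 MHz.
29 MHz > fs/2 = 15.75 MHz, folds to fs − 29 MHz = 2.5 MHz.
Distinct values: {2.5 MHz, 10 MHz}.

2.5 MHz, 10 MHz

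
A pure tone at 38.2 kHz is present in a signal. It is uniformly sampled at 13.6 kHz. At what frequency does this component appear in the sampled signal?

38.2 kHz mod fs = 11 kHz.
11 kHz > fs/2 = 6.8 kHz, folds to fs − 11 kHz = 2.6 kHz.

2.6 kHz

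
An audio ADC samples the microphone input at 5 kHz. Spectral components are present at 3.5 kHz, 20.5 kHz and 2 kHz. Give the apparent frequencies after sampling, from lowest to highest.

fs/2 = 2.5 kHz.
3.5 kHz > fs/2 = 2.5 kHz, folds to fs − 3.5 kHz = 1.5 kHz.
20.5 kHz mod fs = 0.5 kHz.
0.5 kHz ≤ fs/2 = 2.5 kHz, appears at 0.5 kHz.
2 kHz ≤ fs/2 = 2.5 kHz, passes unchanged.
Distinct values: {0.5 kHz, 1.5 kHz, 2 kHz}.

0.5 kHz, 1.5 kHz, 2 kHz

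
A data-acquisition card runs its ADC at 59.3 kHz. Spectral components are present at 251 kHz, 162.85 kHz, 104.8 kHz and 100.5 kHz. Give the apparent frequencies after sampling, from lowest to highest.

13.8 kHz, 15.05 kHz, 18.1 kHz

fs/2 = 29.65 kHz.
251 kHz mod fs = 13.8 kHz.
13.8 kHz ≤ fs/2 = 29.65 kHz, appears at 13.8 kHz.
162.85 kHz mod fs = 44.25 kHz.
44.25 kHz > fs/2 = 29.65 kHz, folds to fs − 44.25 kHz = 15.05 kHz.
104.8 kHz mod fs = 45.5 kHz.
45.5 kHz > fs/2 = 29.65 kHz, folds to fs − 45.5 kHz = 13.8 kHz.
100.5 kHz mod fs = 41.2 kHz.
41.2 kHz > fs/2 = 29.65 kHz, folds to fs − 41.2 kHz = 18.1 kHz.
Distinct values: {13.8 kHz, 15.05 kHz, 18.1 kHz}.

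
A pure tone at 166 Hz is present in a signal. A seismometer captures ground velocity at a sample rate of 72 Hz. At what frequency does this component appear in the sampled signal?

22 Hz

166 Hz mod fs = 22 Hz.
22 Hz ≤ fs/2 = 36 Hz, appears at 22 Hz.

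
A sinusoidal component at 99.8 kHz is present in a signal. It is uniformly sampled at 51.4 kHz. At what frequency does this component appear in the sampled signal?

3 kHz

99.8 kHz mod fs = 48.4 kHz.
48.4 kHz > fs/2 = 25.7 kHz, folds to fs − 48.4 kHz = 3 kHz.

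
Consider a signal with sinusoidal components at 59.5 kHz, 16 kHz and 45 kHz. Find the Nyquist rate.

Highest-frequency component: 59.5 kHz.
Nyquist rate = 2 × 59.5 kHz = 119 kHz.

119 kHz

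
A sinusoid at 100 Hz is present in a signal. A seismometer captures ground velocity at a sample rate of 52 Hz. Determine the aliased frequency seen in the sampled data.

100 Hz mod fs = 48 Hz.
48 Hz > fs/2 = 26 Hz, folds to fs − 48 Hz = 4 Hz.

4 Hz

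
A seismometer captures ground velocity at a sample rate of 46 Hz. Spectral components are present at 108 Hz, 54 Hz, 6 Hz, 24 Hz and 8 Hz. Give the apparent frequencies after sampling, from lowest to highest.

fs/2 = 23 Hz.
108 Hz mod fs = 16 Hz.
16 Hz ≤ fs/2 = 23 Hz, appears at 16 Hz.
54 Hz mod fs = 8 Hz.
8 Hz ≤ fs/2 = 23 Hz, appears at 8 Hz.
6 Hz ≤ fs/2 = 23 Hz, passes unchanged.
24 Hz > fs/2 = 23 Hz, folds to fs − 24 Hz = 22 Hz.
8 Hz ≤ fs/2 = 23 Hz, passes unchanged.
Distinct values: {6 Hz, 8 Hz, 16 Hz, 22 Hz}.

6 Hz, 8 Hz, 16 Hz, 22 Hz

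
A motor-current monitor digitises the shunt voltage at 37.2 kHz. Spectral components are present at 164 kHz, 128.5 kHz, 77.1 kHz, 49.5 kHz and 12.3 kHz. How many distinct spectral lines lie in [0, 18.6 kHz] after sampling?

fs/2 = 18.6 kHz.
164 kHz mod fs = 15.2 kHz.
15.2 kHz ≤ fs/2 = 18.6 kHz, appears at 15.2 kHz.
128.5 kHz mod fs = 16.9 kHz.
16.9 kHz ≤ fs/2 = 18.6 kHz, appears at 16.9 kHz.
77.1 kHz mod fs = 2.7 kHz.
2.7 kHz ≤ fs/2 = 18.6 kHz, appears at 2.7 kHz.
49.5 kHz mod fs = 12.3 kHz.
12.3 kHz ≤ fs/2 = 18.6 kHz, appears at 12.3 kHz.
12.3 kHz ≤ fs/2 = 18.6 kHz, passes unchanged.
Distinct values: {2.7 kHz, 12.3 kHz, 15.2 kHz, 16.9 kHz} → 4.

4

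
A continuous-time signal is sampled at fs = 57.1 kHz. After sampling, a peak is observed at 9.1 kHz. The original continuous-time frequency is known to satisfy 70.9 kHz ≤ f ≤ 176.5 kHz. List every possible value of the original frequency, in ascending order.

105.1 kHz, 123.3 kHz, 162.2 kHz

Frequencies that alias to 9.1 kHz are k·fs ± 9.1 kHz for integer k ≥ 0.
k=0: 9.1 kHz.
k=1: 48 kHz, 66.2 kHz.
k=2: 105.1 kHz, 123.3 kHz.
k=3: 162.2 kHz, 180.4 kHz.
k=4: 219.3 kHz, 237.5 kHz.
Within [70.9 kHz, 176.5 kHz]: 105.1 kHz, 123.3 kHz, 162.2 kHz.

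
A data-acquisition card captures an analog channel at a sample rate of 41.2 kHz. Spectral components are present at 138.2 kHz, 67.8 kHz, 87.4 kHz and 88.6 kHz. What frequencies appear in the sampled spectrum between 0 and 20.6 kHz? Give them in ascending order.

5 kHz, 6.2 kHz, 14.6 kHz

fs/2 = 20.6 kHz.
138.2 kHz mod fs = 14.6 kHz.
14.6 kHz ≤ fs/2 = 20.6 kHz, appears at 14.6 kHz.
67.8 kHz mod fs = 26.6 kHz.
26.6 kHz > fs/2 = 20.6 kHz, folds to fs − 26.6 kHz = 14.6 kHz.
87.4 kHz mod fs = 5 kHz.
5 kHz ≤ fs/2 = 20.6 kHz, appears at 5 kHz.
88.6 kHz mod fs = 6.2 kHz.
6.2 kHz ≤ fs/2 = 20.6 kHz, appears at 6.2 kHz.
Distinct values: {5 kHz, 6.2 kHz, 14.6 kHz}.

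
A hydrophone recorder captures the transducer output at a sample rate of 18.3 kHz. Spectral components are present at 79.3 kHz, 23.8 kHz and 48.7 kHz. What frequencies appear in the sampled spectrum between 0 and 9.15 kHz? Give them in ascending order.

fs/2 = 9.15 kHz.
79.3 kHz mod fs = 6.1 kHz.
6.1 kHz ≤ fs/2 = 9.15 kHz, appears at 6.1 kHz.
23.8 kHz mod fs = 5.5 kHz.
5.5 kHz ≤ fs/2 = 9.15 kHz, appears at 5.5 kHz.
48.7 kHz mod fs = 12.1 kHz.
12.1 kHz > fs/2 = 9.15 kHz, folds to fs − 12.1 kHz = 6.2 kHz.
Distinct values: {5.5 kHz, 6.1 kHz, 6.2 kHz}.

5.5 kHz, 6.1 kHz, 6.2 kHz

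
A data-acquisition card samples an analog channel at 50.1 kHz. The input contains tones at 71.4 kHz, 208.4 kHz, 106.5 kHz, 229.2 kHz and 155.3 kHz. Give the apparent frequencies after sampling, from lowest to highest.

fs/2 = 25.05 kHz.
71.4 kHz mod fs = 21.3 kHz.
21.3 kHz ≤ fs/2 = 25.05 kHz, appears at 21.3 kHz.
208.4 kHz mod fs = 8 kHz.
8 kHz ≤ fs/2 = 25.05 kHz, appears at 8 kHz.
106.5 kHz mod fs = 6.3 kHz.
6.3 kHz ≤ fs/2 = 25.05 kHz, appears at 6.3 kHz.
229.2 kHz mod fs = 28.8 kHz.
28.8 kHz > fs/2 = 25.05 kHz, folds to fs − 28.8 kHz = 21.3 kHz.
155.3 kHz mod fs = 5 kHz.
5 kHz ≤ fs/2 = 25.05 kHz, appears at 5 kHz.
Distinct values: {5 kHz, 6.3 kHz, 8 kHz, 21.3 kHz}.

5 kHz, 6.3 kHz, 8 kHz, 21.3 kHz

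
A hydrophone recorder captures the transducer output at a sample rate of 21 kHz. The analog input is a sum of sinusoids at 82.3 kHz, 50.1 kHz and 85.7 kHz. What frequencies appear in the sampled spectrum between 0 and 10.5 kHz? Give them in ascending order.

fs/2 = 10.5 kHz.
82.3 kHz mod fs = 19.3 kHz.
19.3 kHz > fs/2 = 10.5 kHz, folds to fs − 19.3 kHz = 1.7 kHz.
50.1 kHz mod fs = 8.1 kHz.
8.1 kHz ≤ fs/2 = 10.5 kHz, appears at 8.1 kHz.
85.7 kHz mod fs = 1.7 kHz.
1.7 kHz ≤ fs/2 = 10.5 kHz, appears at 1.7 kHz.
Distinct values: {1.7 kHz, 8.1 kHz}.

1.7 kHz, 8.1 kHz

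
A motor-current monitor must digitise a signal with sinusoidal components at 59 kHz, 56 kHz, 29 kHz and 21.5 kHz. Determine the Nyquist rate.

118 kHz

Highest-frequency component: 59 kHz.
Nyquist rate = 2 × 59 kHz = 118 kHz.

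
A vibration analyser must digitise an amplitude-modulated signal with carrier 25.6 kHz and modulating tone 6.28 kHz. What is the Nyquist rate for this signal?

63.76 kHz

AM sidebands sit at fc ± fm = 19.32 kHz and 31.88 kHz.
Highest-frequency component: 31.88 kHz.
Nyquist rate = 2 × 31.88 kHz = 63.76 kHz.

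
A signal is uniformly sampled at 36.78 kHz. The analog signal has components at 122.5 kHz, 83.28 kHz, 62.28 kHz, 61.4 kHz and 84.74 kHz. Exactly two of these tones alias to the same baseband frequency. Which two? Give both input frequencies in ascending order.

61.4 kHz, 122.5 kHz

fs/2 = 18.39 kHz.
122.5 kHz mod fs = 12.16 kHz.
12.16 kHz ≤ fs/2 = 18.39 kHz, appears at 12.16 kHz.
83.28 kHz mod fs = 9.72 kHz.
9.72 kHz ≤ fs/2 = 18.39 kHz, appears at 9.72 kHz.
62.28 kHz mod fs = 25.5 kHz.
25.5 kHz > fs/2 = 18.39 kHz, folds to fs − 25.5 kHz = 11.28 kHz.
61.4 kHz mod fs = 24.62 kHz.
24.62 kHz > fs/2 = 18.39 kHz, folds to fs − 24.62 kHz = 12.16 kHz.
84.74 kHz mod fs = 11.18 kHz.
11.18 kHz ≤ fs/2 = 18.39 kHz, appears at 11.18 kHz.
61.4 kHz and 122.5 kHz both map to 12.16 kHz.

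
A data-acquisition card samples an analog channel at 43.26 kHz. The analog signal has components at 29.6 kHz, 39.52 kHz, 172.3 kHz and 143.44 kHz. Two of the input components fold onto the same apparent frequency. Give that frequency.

13.66 kHz

fs/2 = 21.63 kHz.
29.6 kHz > fs/2 = 21.63 kHz, folds to fs − 29.6 kHz = 13.66 kHz.
39.52 kHz > fs/2 = 21.63 kHz, folds to fs − 39.52 kHz = 3.74 kHz.
172.3 kHz mod fs = 42.52 kHz.
42.52 kHz > fs/2 = 21.63 kHz, folds to fs − 42.52 kHz = 0.74 kHz.
143.44 kHz mod fs = 13.66 kHz.
13.66 kHz ≤ fs/2 = 21.63 kHz, appears at 13.66 kHz.
29.6 kHz and 143.44 kHz both map to 13.66 kHz.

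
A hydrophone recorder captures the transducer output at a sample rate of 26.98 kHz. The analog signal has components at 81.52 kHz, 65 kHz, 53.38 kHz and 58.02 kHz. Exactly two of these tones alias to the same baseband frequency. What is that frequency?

fs/2 = 13.49 kHz.
81.52 kHz mod fs = 0.58 kHz.
0.58 kHz ≤ fs/2 = 13.49 kHz, appears at 0.58 kHz.
65 kHz mod fs = 11.04 kHz.
11.04 kHz ≤ fs/2 = 13.49 kHz, appears at 11.04 kHz.
53.38 kHz mod fs = 26.4 kHz.
26.4 kHz > fs/2 = 13.49 kHz, folds to fs − 26.4 kHz = 0.58 kHz.
58.02 kHz mod fs = 4.06 kHz.
4.06 kHz ≤ fs/2 = 13.49 kHz, appears at 4.06 kHz.
53.38 kHz and 81.52 kHz both map to 0.58 kHz.

0.58 kHz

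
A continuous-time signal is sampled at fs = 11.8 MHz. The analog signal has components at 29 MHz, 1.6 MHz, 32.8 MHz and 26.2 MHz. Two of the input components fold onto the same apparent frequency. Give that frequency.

2.6 MHz

fs/2 = 5.9 MHz.
29 MHz mod fs = 5.4 MHz.
5.4 MHz ≤ fs/2 = 5.9 MHz, appears at 5.4 MHz.
1.6 MHz ≤ fs/2 = 5.9 MHz, passes unchanged.
32.8 MHz mod fs = 9.2 MHz.
9.2 MHz > fs/2 = 5.9 MHz, folds to fs − 9.2 MHz = 2.6 MHz.
26.2 MHz mod fs = 2.6 MHz.
2.6 MHz ≤ fs/2 = 5.9 MHz, appears at 2.6 MHz.
26.2 MHz and 32.8 MHz both map to 2.6 MHz.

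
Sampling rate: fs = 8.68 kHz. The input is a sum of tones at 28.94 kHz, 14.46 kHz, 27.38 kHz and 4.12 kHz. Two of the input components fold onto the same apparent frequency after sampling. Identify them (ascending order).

14.46 kHz, 28.94 kHz

fs/2 = 4.34 kHz.
28.94 kHz mod fs = 2.9 kHz.
2.9 kHz ≤ fs/2 = 4.34 kHz, appears at 2.9 kHz.
14.46 kHz mod fs = 5.78 kHz.
5.78 kHz > fs/2 = 4.34 kHz, folds to fs − 5.78 kHz = 2.9 kHz.
27.38 kHz mod fs = 1.34 kHz.
1.34 kHz ≤ fs/2 = 4.34 kHz, appears at 1.34 kHz.
4.12 kHz ≤ fs/2 = 4.34 kHz, passes unchanged.
14.46 kHz and 28.94 kHz both map to 2.9 kHz.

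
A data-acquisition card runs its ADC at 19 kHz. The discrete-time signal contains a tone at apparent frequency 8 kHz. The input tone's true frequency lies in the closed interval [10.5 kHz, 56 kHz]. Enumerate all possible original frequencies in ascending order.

Frequencies that alias to 8 kHz are k·fs ± 8 kHz for integer k ≥ 0.
k=0: 8 kHz.
k=1: 11 kHz, 27 kHz.
k=2: 30 kHz, 46 kHz.
k=3: 49 kHz, 65 kHz.
k=4: 68 kHz, 84 kHz.
Within [10.5 kHz, 56 kHz]: 11 kHz, 27 kHz, 30 kHz, 46 kHz, 49 kHz.

11 kHz, 27 kHz, 30 kHz, 46 kHz, 49 kHz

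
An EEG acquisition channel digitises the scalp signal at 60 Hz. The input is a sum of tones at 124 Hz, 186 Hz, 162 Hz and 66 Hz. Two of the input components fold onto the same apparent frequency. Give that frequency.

fs/2 = 30 Hz.
124 Hz mod fs = 4 Hz.
4 Hz ≤ fs/2 = 30 Hz, appears at 4 Hz.
186 Hz mod fs = 6 Hz.
6 Hz ≤ fs/2 = 30 Hz, appears at 6 Hz.
162 Hz mod fs = 42 Hz.
42 Hz > fs/2 = 30 Hz, folds to fs − 42 Hz = 18 Hz.
66 Hz mod fs = 6 Hz.
6 Hz ≤ fs/2 = 30 Hz, appears at 6 Hz.
66 Hz and 186 Hz both map to 6 Hz.

6 Hz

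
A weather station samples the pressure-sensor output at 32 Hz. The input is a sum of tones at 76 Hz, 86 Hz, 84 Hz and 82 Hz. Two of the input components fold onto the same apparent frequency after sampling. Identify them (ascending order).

76 Hz, 84 Hz

fs/2 = 16 Hz.
76 Hz mod fs = 12 Hz.
12 Hz ≤ fs/2 = 16 Hz, appears at 12 Hz.
86 Hz mod fs = 22 Hz.
22 Hz > fs/2 = 16 Hz, folds to fs − 22 Hz = 10 Hz.
84 Hz mod fs = 20 Hz.
20 Hz > fs/2 = 16 Hz, folds to fs − 20 Hz = 12 Hz.
82 Hz mod fs = 18 Hz.
18 Hz > fs/2 = 16 Hz, folds to fs − 18 Hz = 14 Hz.
76 Hz and 84 Hz both map to 12 Hz.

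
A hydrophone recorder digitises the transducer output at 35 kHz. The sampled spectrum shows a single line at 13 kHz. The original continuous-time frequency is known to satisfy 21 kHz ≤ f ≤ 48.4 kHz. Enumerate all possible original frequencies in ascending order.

Frequencies that alias to 13 kHz are k·fs ± 13 kHz for integer k ≥ 0.
k=0: 13 kHz.
k=1: 22 kHz, 48 kHz.
k=2: 57 kHz, 83 kHz.
Within [21 kHz, 48.4 kHz]: 22 kHz, 48 kHz.

22 kHz, 48 kHz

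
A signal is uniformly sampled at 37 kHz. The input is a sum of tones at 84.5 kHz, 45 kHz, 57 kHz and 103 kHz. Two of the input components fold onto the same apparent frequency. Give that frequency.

8 kHz

fs/2 = 18.5 kHz.
84.5 kHz mod fs = 10.5 kHz.
10.5 kHz ≤ fs/2 = 18.5 kHz, appears at 10.5 kHz.
45 kHz mod fs = 8 kHz.
8 kHz ≤ fs/2 = 18.5 kHz, appears at 8 kHz.
57 kHz mod fs = 20 kHz.
20 kHz > fs/2 = 18.5 kHz, folds to fs − 20 kHz = 17 kHz.
103 kHz mod fs = 29 kHz.
29 kHz > fs/2 = 18.5 kHz, folds to fs − 29 kHz = 8 kHz.
45 kHz and 103 kHz both map to 8 kHz.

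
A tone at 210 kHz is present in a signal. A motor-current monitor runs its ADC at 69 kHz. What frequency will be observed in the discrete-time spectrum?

210 kHz mod fs = 3 kHz.
3 kHz ≤ fs/2 = 34.5 kHz, appears at 3 kHz.

3 kHz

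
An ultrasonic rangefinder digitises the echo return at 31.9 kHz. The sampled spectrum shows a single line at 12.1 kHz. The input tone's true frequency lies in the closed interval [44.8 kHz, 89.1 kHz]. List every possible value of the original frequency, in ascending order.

Frequencies that alias to 12.1 kHz are k·fs ± 12.1 kHz for integer k ≥ 0.
k=0: 12.1 kHz.
k=1: 19.8 kHz, 44 kHz.
k=2: 51.7 kHz, 75.9 kHz.
k=3: 83.6 kHz, 107.8 kHz.
k=4: 115.5 kHz, 139.7 kHz.
Within [44.8 kHz, 89.1 kHz]: 51.7 kHz, 75.9 kHz, 83.6 kHz.

51.7 kHz, 75.9 kHz, 83.6 kHz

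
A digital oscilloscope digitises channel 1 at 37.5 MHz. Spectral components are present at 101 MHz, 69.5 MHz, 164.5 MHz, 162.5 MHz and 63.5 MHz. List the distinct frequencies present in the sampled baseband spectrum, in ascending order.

5.5 MHz, 11.5 MHz, 12.5 MHz, 14.5 MHz

fs/2 = 18.75 MHz.
101 MHz mod fs = 26 MHz.
26 MHz > fs/2 = 18.75 MHz, folds to fs − 26 MHz = 11.5 MHz.
69.5 MHz mod fs = 32 MHz.
32 MHz > fs/2 = 18.75 MHz, folds to fs − 32 MHz = 5.5 MHz.
164.5 MHz mod fs = 14.5 MHz.
14.5 MHz ≤ fs/2 = 18.75 MHz, appears at 14.5 MHz.
162.5 MHz mod fs = 12.5 MHz.
12.5 MHz ≤ fs/2 = 18.75 MHz, appears at 12.5 MHz.
63.5 MHz mod fs = 26 MHz.
26 MHz > fs/2 = 18.75 MHz, folds to fs − 26 MHz = 11.5 MHz.
Distinct values: {5.5 MHz, 11.5 MHz, 12.5 MHz, 14.5 MHz}.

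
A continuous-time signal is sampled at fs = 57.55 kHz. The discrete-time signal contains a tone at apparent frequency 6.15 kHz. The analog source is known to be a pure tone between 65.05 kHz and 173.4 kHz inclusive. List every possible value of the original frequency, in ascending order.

108.95 kHz, 121.25 kHz, 166.5 kHz

Frequencies that alias to 6.15 kHz are k·fs ± 6.15 kHz for integer k ≥ 0.
k=0: 6.15 kHz.
k=1: 51.4 kHz, 63.7 kHz.
k=2: 108.95 kHz, 121.25 kHz.
k=3: 166.5 kHz, 178.8 kHz.
k=4: 224.05 kHz, 236.35 kHz.
Within [65.05 kHz, 173.4 kHz]: 108.95 kHz, 121.25 kHz, 166.5 kHz.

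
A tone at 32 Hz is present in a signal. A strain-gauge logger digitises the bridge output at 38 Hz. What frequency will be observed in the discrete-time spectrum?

32 Hz > fs/2 = 19 Hz, folds to fs − 32 Hz = 6 Hz.

6 Hz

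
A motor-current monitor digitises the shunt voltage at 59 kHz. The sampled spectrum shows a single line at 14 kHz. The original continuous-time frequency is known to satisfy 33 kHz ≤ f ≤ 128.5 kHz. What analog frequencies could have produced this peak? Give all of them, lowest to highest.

45 kHz, 73 kHz, 104 kHz

Frequencies that alias to 14 kHz are k·fs ± 14 kHz for integer k ≥ 0.
k=0: 14 kHz.
k=1: 45 kHz, 73 kHz.
k=2: 104 kHz, 132 kHz.
k=3: 163 kHz, 191 kHz.
Within [33 kHz, 128.5 kHz]: 45 kHz, 73 kHz, 104 kHz.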